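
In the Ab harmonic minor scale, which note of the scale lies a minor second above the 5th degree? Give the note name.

Fb

The scale is Ab Bb Cb Db Eb Fb G.
The 5th degree is Eb; a minor second above that is Fb — scale degree 6.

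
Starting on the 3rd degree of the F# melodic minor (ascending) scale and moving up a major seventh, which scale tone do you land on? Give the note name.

The scale is F# G# A B C# D# E#.
The 3rd degree is A; a major seventh above that is G# — scale degree 2.

G#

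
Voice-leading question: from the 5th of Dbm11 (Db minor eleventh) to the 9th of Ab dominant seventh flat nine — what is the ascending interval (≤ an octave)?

The 5th of Dbm11 (Db minor eleventh) is Ab; the 9th of Ab dominant seventh flat nine is Bbb.
2 letter names make it a second; at 1 semitone (a half step narrower than major) the quality is minor.

minor second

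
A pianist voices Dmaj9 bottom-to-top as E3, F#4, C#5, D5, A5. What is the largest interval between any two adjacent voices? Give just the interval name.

major ninth

Adjacent intervals: E3→F#4 = major ninth; F#4→C#5 = perfect fifth; C#5→D5 = minor second; D5→A5 = perfect fifth.
The largest is E3 to F#4, a major ninth (14 semitones).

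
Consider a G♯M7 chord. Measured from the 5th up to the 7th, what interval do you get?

major third

Spelling the chord: G♯–B♯–D♯–F𝄪.
5th = D♯; 7th = F𝄪.
D♯ up to F𝄪 spans 3 letter names and 4 semitones — a major third.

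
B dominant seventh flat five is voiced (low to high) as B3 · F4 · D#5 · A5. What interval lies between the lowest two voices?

Those voices are B3 and F4.
B up to F is 6 semitones, a half step narrower than a perfect fifth, so the interval is diminished.

diminished fifth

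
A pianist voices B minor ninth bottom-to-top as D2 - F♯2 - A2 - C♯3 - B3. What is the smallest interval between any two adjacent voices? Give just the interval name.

minor third

Adjacent intervals: D2→F♯2 = major third; F♯2→A2 = minor third; A2→C♯3 = major third; C♯3→B3 = minor seventh.
The smallest is F♯2 to A2, a minor third (3 semitones).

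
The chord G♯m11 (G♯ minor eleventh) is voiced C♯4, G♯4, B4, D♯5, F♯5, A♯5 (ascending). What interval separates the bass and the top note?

major 13th

The outer voices are C♯4 and A♯5.
Counting 13 letters and 21 half steps from C♯ gives a major thirteenth.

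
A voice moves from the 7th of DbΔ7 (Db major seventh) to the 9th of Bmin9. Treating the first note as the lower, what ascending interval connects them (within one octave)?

augmented unison

DbΔ7 (Db major seventh) has C as its 7th, and Bmin9 has C# as its 9th.
1 letter names make it a unison; at 1 semitone (a half step wider than perfect) the quality is augmented.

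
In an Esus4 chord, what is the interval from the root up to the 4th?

perfect fourth

Esus4 (E sus4): E, A, B.
Root = E; 4th = A.
Counting 4 letters and 5 half steps from E gives a perfect fourth.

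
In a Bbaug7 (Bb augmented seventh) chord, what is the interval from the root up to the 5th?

augmented fifth

The chord tones of Bb7#5 are Bb D F# Ab.
That puts Bb below F#.
Bb up to F# is 8 semitones, a half step wider than a perfect fifth, so the interval is augmented.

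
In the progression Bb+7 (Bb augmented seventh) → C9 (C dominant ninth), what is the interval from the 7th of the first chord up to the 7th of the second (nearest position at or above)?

major second

Bb+7 (Bb augmented seventh) has Ab as its 7th, and C9 (C dominant ninth) has Bb as its 7th.
Counting 2 letters and 2 half steps from Ab gives a major second.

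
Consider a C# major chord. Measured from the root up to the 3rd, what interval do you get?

C#maj is spelled C# E# G#.
Root = C#; 3rd = E#.
From C# to E# is 4 semitones, exactly the major third.

major third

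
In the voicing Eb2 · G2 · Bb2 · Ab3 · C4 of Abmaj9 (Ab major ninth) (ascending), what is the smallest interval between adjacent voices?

minor third

Adjacent intervals: Eb2→G2 = major third; G2→Bb2 = minor third; Bb2→Ab3 = minor seventh; Ab3→C4 = major third.
The smallest is G2 to Bb2, a minor third (3 semitones).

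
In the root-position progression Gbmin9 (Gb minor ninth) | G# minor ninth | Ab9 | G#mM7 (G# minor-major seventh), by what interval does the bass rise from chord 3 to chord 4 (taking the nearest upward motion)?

augmented seventh

The roots are Ab and G#.
From Ab to G#: 12 semitones over a seventh = augmented.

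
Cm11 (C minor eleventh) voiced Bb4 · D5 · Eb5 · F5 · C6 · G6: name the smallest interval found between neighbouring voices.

Adjacent intervals: Bb4→D5 = major third; D5→Eb5 = minor second; Eb5→F5 = major second; F5→C6 = perfect fifth; C6→G6 = perfect fifth.
The smallest is D5 to Eb5, a minor second (1 semitone).

minor 2nd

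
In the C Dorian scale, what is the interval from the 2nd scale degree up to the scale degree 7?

minor sixth

Spelling the C Dorian scale: C D Eb F G A Bb.
The 2nd scale degree is D and the degree 7 is Bb.
6 letter names make it a sixth; at 8 semitones (a half step narrower than major) the quality is minor.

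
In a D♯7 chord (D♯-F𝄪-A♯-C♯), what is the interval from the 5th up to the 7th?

5th = A♯; 7th = C♯.
3 letter names make it a third; at 3 semitones (a half step narrower than major) the quality is minor.

minor 3rd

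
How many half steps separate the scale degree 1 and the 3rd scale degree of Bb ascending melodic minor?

The scale is Bb C Db Eb F G A.
Bb up to Db is a minor third — 3 semitones.

3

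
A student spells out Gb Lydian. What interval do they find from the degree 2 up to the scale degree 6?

Gb lydian: Gb Ab Bb C Db Eb F.
The degree 2 is Ab and the degree 6 is Eb.
From Ab to Eb is 7 semitones, exactly the perfect fifth.

P5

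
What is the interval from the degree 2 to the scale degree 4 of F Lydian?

Spelling F Lydian: F G A B C D E.
That puts G below B.
Counting 3 letters and 4 half steps from G gives a major third.

M3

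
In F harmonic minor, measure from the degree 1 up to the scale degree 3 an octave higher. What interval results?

The scale runs F G A♭ B♭ C D♭ E.
Degree 1 = F; scale degree 3 (up an octave) = A♭.
From F to A♭: 15 semitones over a tenth = minor.

m10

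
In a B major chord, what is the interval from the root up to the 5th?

perfect fifth

Bmaj: B D# F#.
So we need the interval from B up to F#.
Counting 5 letters and 7 half steps from B gives a perfect fifth.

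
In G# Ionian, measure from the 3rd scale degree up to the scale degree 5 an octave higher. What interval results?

m10

Spelling G# Ionian: G# A# B# C# D# E# F##.
The 3rd scale degree is B# and the degree 5 (up an octave) is D#.
B# up to D# is 15 semitones, a half step narrower than a major tenth, so the interval is minor.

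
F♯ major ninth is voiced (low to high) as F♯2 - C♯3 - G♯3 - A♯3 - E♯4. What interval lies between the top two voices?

Those voices are A♯3 and E♯4.
Counting 5 letters and 7 half steps from A♯ gives a perfect fifth.

perfect fifth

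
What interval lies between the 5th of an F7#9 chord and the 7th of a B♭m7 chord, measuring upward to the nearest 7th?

minor sixth

The 5th of F7#9 is C; the 7th of B♭m7 is A♭.
6 letter names make it a sixth; at 8 semitones (a half step narrower than major) the quality is minor.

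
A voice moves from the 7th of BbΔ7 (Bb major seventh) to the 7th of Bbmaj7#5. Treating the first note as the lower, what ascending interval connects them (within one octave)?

The 7th of BbΔ7 (Bb major seventh) is A; the 7th of Bbmaj7#5 is A.
A up to A spans 1 letter names and 0 semitones — a perfect unison.

P1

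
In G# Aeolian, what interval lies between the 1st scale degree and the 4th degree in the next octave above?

P11

G# natural minor: G# A# B C# D# E F#.
So we need the interval from G# up to C#.
Counting 11 letters and 17 half steps from G# gives a perfect eleventh.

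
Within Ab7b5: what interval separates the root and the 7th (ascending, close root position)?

minor 7th

Spelling the chord: Ab–C–Ebb–Gb.
The root is Ab and the 7th is Gb.
Ab up to Gb is 10 semitones, a half step narrower than a major seventh, so the interval is minor.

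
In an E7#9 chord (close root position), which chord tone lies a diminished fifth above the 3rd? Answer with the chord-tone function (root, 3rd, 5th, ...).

The chord tones of E7#9 (E dominant seventh sharp nine) are E–G#–B–D–F##.
The 3rd is G#. A diminished fifth above G# is D.
D is the chord's 7th.

7th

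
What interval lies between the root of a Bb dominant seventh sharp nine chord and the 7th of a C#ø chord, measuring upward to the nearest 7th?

The root of Bb dominant seventh sharp nine is Bb; the 7th of C#ø is B.
From Bb to B: 1 semitone over a unison = augmented.

augmented 1st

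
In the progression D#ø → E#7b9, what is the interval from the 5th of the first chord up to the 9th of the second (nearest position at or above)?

The 5th of D#ø is A; the 9th of E#7b9 is F#.
Counting 6 letters and 9 half steps from A gives a major sixth.

M6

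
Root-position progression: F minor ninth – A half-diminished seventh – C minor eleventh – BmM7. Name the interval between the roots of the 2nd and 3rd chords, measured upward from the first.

m3

The roots are A and C.
From A to C: 3 semitones over a third = minor.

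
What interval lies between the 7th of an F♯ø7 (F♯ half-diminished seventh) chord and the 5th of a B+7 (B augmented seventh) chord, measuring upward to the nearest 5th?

The 7th of F♯ø7 (F♯ half-diminished seventh) is E; the 5th of B+7 (B augmented seventh) is F𝄪.
E up to F𝄪 is 3 semitones, a half step wider than a major second, so the interval is augmented.

augmented second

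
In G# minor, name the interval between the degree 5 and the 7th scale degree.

minor third

G# natural minor: G# A# B C# D# E F#.
That puts D# below F#.
3 letter names make it a third; at 3 semitones (a half step narrower than major) the quality is minor.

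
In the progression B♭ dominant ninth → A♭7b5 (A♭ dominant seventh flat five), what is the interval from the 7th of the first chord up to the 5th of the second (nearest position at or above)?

The 7th of B♭ dominant ninth is A♭; the 5th of A♭7b5 (A♭ dominant seventh flat five) is E𝄫.
A♭ up to E𝄫 is 6 semitones, a half step narrower than a perfect fifth, so the interval is diminished.

diminished fifth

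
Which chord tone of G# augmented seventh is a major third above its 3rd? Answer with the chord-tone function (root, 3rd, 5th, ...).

G# augmented seventh is spelled G# B# D## F#.
The 3rd is B#. A major third above B# is D##.
D## is the chord's 5th.

5th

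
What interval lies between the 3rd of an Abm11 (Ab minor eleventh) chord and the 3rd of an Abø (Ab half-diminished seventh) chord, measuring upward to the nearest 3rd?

The 3rd of Abm11 (Ab minor eleventh) is Cb; the 3rd of Abø (Ab half-diminished seventh) is Cb.
From Cb to Cb is 0 semitones, exactly the perfect unison.

perfect 1st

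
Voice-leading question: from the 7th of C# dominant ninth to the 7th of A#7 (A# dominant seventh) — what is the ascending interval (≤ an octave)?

C# dominant ninth has B as its 7th, and A#7 (A# dominant seventh) has G# as its 7th.
Counting 6 letters and 9 half steps from B gives a major sixth.

major 6th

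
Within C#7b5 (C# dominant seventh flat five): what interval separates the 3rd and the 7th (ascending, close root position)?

C#7b5 (C# dominant seventh flat five): C# E# G B.
3rd = E#; 7th = B.
From E# to B: 6 semitones over a fifth = diminished.
That tritone between 3rd and 7th is what gives the dominant seventh its pull toward resolution.

diminished 5th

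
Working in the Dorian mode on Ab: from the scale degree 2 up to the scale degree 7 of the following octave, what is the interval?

Ab dorian: Ab Bb Cb Db Eb F Gb.
So we need the interval from Bb up to Gb.
From Bb to Gb: 20 semitones over a thirteenth = minor.

minor 13th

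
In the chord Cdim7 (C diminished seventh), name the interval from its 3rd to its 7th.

diminished 5th

The chord tones of C diminished seventh are C, Eb, Gb, Bbb.
That puts Eb below Bbb.
5 letter names make it a fifth; at 6 semitones (a half step narrower than perfect) the quality is diminished.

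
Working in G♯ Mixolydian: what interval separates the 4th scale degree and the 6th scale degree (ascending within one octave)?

M3

Spelling G♯ Mixolydian: G♯ A♯ B♯ C♯ D♯ E♯ F♯.
So we need the interval from C♯ up to E♯.
C♯ up to E♯ spans 3 letter names and 4 semitones — a major third.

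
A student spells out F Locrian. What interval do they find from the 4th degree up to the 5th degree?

Spelling F Locrian: F Gb Ab Bb Cb Db Eb.
The 4th degree is Bb and the scale degree 5 is Cb.
2 letter names make it a second; at 1 semitone (a half step narrower than major) the quality is minor.

m2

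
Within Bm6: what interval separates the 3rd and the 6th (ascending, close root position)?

augmented fourth

Bmin6 is spelled B D F# G#.
So we need the interval from D up to G#.
D up to G# is 6 semitones, a half step wider than a perfect fourth, so the interval is augmented.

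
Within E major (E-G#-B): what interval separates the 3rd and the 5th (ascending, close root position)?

minor third

That puts G# below B.
From G# to B: 3 semitones over a third = minor.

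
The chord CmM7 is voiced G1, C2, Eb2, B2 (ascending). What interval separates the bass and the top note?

The outer voices are G1 and B2.
G up to B spans 10 letter names and 16 semitones — a major tenth.

major tenth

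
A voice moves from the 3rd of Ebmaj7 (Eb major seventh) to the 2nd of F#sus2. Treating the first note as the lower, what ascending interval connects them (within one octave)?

Ebmaj7 (Eb major seventh) has G as its 3rd, and F#sus2 has G# as its 2nd.
G up to G# is 1 semitone, a half step wider than a perfect unison, so the interval is augmented.

augmented unison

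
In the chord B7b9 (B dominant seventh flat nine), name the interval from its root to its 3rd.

major 3rd

Spelling the chord: B D♯ F♯ A C.
That puts B below D♯.
Counting 3 letters and 4 half steps from B gives a major third.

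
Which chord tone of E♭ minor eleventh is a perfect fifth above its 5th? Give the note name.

E♭m11 (E♭ minor eleventh): E♭, G♭, B♭, D♭, F, A♭.
The 5th is B♭. A perfect fifth above B♭ is F.
F is the chord's 9th.

F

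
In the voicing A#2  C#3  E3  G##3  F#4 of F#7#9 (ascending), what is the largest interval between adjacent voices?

Adjacent intervals: A#2→C#3 = minor third; C#3→E3 = minor third; E3→G##3 = augmented third; G##3→F#4 = diminished seventh.
The largest is G##3 to F#4, a diminished seventh (9 semitones).

diminished seventh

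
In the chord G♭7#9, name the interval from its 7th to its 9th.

A3

G♭7#9 is spelled G♭, B♭, D♭, F♭, A.
The 7th is F♭ and the 9th is A.
3 letter names make it a third; at 5 semitones (a half step wider than major) the quality is augmented.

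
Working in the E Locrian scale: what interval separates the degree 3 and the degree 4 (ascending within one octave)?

The scale runs E F G A Bb C D.
That puts G below A.
From G to A is 2 semitones, exactly the major second.

major second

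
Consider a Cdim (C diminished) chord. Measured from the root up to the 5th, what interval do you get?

C° (C diminished) is spelled C-Eb-Gb.
That puts C below Gb.
5 letter names make it a fifth; at 6 semitones (a half step narrower than perfect) the quality is diminished.

d5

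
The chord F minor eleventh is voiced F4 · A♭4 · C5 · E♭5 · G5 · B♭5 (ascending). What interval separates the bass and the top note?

perfect eleventh

The outer voices are F4 and B♭5.
Counting 11 letters and 17 half steps from F gives a perfect eleventh.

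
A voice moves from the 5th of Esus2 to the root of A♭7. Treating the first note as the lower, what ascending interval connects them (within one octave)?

diminished 7th

The 5th of Esus2 is B; the root of A♭7 is A♭.
7 letter names make it a seventh; at 9 semitones (a whole step narrower than major) the quality is diminished.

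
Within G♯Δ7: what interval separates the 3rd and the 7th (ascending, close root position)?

perfect 5th

G♯maj7 is spelled G♯-B♯-D♯-F𝄪.
So we need the interval from B♯ up to F𝄪.
B♯ up to F𝄪 spans 5 letter names and 7 semitones — a perfect fifth.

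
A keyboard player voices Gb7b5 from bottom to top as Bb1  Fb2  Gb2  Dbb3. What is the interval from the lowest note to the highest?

diminished 10th

The outer voices are Bb1 and Dbb3.
Bb up to Dbb is 14 semitones, a whole step narrower than a major tenth, so the interval is diminished.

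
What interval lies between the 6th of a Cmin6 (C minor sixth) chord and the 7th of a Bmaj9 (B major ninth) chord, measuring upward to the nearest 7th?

Cmin6 (C minor sixth) has A as its 6th, and Bmaj9 (B major ninth) has A♯ as its 7th.
From A to A♯: 1 semitone over a unison = augmented.

A1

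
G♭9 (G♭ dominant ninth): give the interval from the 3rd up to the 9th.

The chord tones of G♭9 are G♭–B♭–D♭–F♭–A♭.
3rd = B♭; 9th = A♭.
7 letter names make it a seventh; at 10 semitones (a half step narrower than major) the quality is minor.

minor 7th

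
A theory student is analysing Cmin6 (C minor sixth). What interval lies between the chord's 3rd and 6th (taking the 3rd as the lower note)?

augmented fourth

The chord tones of Cmin6 are C-E♭-G-A.
3rd = E♭; 6th = A.
E♭ up to A is 6 semitones, a half step wider than a perfect fourth, so the interval is augmented.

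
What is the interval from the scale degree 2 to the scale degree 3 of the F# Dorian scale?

Spelling the F# Dorian scale: F# G# A B C# D# E.
Scale degree 2 = G#; scale degree 3 = A.
G# up to A is 1 semitone, a half step narrower than a major second, so the interval is minor.

m2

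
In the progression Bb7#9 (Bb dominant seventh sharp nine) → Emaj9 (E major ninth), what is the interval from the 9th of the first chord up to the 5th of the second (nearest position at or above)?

The 9th of Bb7#9 (Bb dominant seventh sharp nine) is C#; the 5th of Emaj9 (E major ninth) is B.
7 letter names make it a seventh; at 10 semitones (a half step narrower than major) the quality is minor.

minor seventh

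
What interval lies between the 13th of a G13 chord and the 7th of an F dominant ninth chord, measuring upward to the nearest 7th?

The 13th of G13 is E; the 7th of F dominant ninth is Eb.
E up to Eb is 11 semitones, a half step narrower than a perfect octave, so the interval is diminished.

d8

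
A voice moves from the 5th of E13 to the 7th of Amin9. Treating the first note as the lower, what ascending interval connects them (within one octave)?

minor 6th

The 5th of E13 is B; the 7th of Amin9 is G.
From B to G: 8 semitones over a sixth = minor.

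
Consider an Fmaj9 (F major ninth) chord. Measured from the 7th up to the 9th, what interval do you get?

minor 3rd

F major ninth: F–A–C–E–G.
That puts E below G.
3 letter names make it a third; at 3 semitones (a half step narrower than major) the quality is minor.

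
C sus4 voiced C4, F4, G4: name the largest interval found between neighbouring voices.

perfect fourth

Adjacent intervals: C4→F4 = perfect fourth; F4→G4 = major second.
The largest is C4 to F4, a perfect fourth (5 semitones).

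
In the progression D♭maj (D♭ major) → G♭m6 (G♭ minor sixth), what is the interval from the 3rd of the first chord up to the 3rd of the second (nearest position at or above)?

D♭maj (D♭ major) has F as its 3rd, and G♭m6 (G♭ minor sixth) has B𝄫 as its 3rd.
4 letter names make it a fourth; at 4 semitones (a half step narrower than perfect) the quality is diminished.

diminished fourth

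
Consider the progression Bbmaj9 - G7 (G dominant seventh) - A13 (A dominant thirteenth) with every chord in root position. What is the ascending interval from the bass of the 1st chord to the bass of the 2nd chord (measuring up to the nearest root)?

The roots are Bb and G.
From Bb to G is 9 semitones, exactly the major sixth.

major sixth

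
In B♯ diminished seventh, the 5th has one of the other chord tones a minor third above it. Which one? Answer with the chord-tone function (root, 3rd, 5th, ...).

B♯°7 (B♯ diminished seventh) is spelled B♯, D♯, F♯, A.
The 5th is F♯. A minor third above F♯ is A.
A is the chord's 7th.

7th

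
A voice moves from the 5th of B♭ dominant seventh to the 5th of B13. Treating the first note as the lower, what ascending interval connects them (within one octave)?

augmented unison

The 5th of B♭ dominant seventh is F; the 5th of B13 is F♯.
1 letter names make it a unison; at 1 semitone (a half step wider than perfect) the quality is augmented.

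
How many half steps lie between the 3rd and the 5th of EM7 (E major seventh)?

The chord tones of EM7 (E major seventh) are E, G#, B, D#.
G# to B is a minor third: 3 semitones.

3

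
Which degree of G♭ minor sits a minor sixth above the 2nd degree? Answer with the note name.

Fb

The scale is G♭ A♭ B𝄫 C♭ D♭ E𝄫 F♭.
The 2nd degree is A♭; a minor sixth above that is F♭ — scale degree 7.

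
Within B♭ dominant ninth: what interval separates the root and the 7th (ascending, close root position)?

minor seventh

B♭9 (B♭ dominant ninth): B♭ D F A♭ C.
So we need the interval from B♭ up to A♭.
7 letter names make it a seventh; at 10 semitones (a half step narrower than major) the quality is minor.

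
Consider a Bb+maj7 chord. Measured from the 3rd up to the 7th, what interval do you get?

P5

Spelling the chord: Bb D F# A.
So we need the interval from D up to A.
Counting 5 letters and 7 half steps from D gives a perfect fifth.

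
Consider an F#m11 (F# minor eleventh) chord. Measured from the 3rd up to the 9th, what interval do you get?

M7

Spelling the chord: F#–A–C#–E–G#–B.
That puts A below G#.
From A to G# is 11 semitones, exactly the major seventh.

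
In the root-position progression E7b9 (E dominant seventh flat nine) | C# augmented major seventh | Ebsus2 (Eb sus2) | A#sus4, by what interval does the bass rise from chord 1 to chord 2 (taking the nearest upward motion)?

The roots are E and C#.
E up to C# spans 6 letter names and 9 semitones — a major sixth.

major 6th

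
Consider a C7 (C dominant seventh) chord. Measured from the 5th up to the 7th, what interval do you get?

C7 (C dominant seventh) is spelled C, E, G, Bb.
So we need the interval from G up to Bb.
From G to Bb: 3 semitones over a third = minor.

minor third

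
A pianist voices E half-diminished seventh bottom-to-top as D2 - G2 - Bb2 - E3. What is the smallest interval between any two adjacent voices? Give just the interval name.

Adjacent intervals: D2→G2 = perfect fourth; G2→Bb2 = minor third; Bb2→E3 = augmented fourth.
The smallest is G2 to Bb2, a minor third (3 semitones).

minor third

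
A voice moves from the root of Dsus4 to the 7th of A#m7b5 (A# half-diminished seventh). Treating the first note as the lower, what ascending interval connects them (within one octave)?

A4

The root of Dsus4 is D; the 7th of A#m7b5 (A# half-diminished seventh) is G#.
4 letter names make it a fourth; at 6 semitones (a half step wider than perfect) the quality is augmented.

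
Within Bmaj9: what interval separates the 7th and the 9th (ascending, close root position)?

Spelling the chord: B–D♯–F♯–A♯–C♯.
So we need the interval from A♯ up to C♯.
From A♯ to C♯: 3 semitones over a third = minor.

minor third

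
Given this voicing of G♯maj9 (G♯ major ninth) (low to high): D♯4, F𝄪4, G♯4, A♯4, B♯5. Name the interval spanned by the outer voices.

major thirteenth

The outer voices are D♯4 and B♯5.
Counting 13 letters and 21 half steps from D♯ gives a major thirteenth.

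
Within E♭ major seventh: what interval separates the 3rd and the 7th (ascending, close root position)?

E♭Δ7 (E♭ major seventh): E♭–G–B♭–D.
The 3rd is G and the 7th is D.
G up to D spans 5 letter names and 7 semitones — a perfect fifth.

perfect fifth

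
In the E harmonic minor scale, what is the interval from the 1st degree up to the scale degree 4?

perfect 4th

Spelling the E harmonic minor scale: E F# G A B C D#.
The 1st degree is E and the degree 4 is A.
E up to A spans 4 letter names and 5 semitones — a perfect fourth.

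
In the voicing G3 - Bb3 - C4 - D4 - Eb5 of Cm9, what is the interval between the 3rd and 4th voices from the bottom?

Those voices are C4 and D4.
Counting 2 letters and 2 half steps from C gives a major second.

major second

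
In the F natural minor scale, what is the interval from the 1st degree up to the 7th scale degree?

minor seventh

F natural minor: F G A♭ B♭ C D♭ E♭.
The 1st degree is F and the 7th scale degree is E♭.
7 letter names make it a seventh; at 10 semitones (a half step narrower than major) the quality is minor.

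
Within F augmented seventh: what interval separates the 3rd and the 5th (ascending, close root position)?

Spelling the chord: F A C# Eb.
3rd = A; 5th = C#.
Counting 3 letters and 4 half steps from A gives a major third.

major 3rd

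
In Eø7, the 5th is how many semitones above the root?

6

E half-diminished seventh: E–G–Bb–D.
E to Bb is a diminished fifth: 6 semitones.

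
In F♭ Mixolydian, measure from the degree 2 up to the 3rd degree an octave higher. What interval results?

Spelling F♭ Mixolydian: F♭ G♭ A♭ B𝄫 C♭ D♭ E𝄫.
Degree 2 = G♭; 3rd scale degree (up an octave) = A♭.
Counting 9 letters and 14 half steps from G♭ gives a major ninth.

major ninth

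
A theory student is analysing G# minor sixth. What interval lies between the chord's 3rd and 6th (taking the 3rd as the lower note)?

The chord tones of G#min6 are G#, B, D#, E#.
3rd = B; 6th = E#.
From B to E#: 6 semitones over a fourth = augmented.

augmented fourth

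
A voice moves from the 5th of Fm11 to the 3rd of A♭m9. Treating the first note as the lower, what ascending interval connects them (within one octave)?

diminished 8th

The 5th of Fm11 is C; the 3rd of A♭m9 is C♭.
From C to C♭: 11 semitones over an octave = diminished.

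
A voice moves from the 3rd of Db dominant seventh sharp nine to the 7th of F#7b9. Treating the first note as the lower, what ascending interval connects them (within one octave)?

M7

Db dominant seventh sharp nine has F as its 3rd, and F#7b9 has E as its 7th.
From F to E is 11 semitones, exactly the major seventh.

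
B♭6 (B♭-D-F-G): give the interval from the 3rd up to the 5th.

minor third

The 3rd is D and the 5th is F.
3 letter names make it a third; at 3 semitones (a half step narrower than major) the quality is minor.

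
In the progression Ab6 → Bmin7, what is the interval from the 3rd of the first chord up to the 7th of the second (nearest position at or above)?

major sixth

The 3rd of Ab6 is C; the 7th of Bmin7 is A.
Counting 6 letters and 9 half steps from C gives a major sixth.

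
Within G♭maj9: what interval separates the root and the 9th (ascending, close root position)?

major ninth

G♭maj9 (G♭ major ninth): G♭–B♭–D♭–F–A♭.
Root = G♭; 9th = A♭.
From G♭ to A♭ is 14 semitones, exactly the major ninth.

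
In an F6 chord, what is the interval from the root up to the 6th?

major sixth

The chord tones of F major sixth are F A C D.
Root = F; 6th = D.
Counting 6 letters and 9 half steps from F gives a major sixth.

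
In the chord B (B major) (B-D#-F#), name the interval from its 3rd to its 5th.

m3

3rd = D#; 5th = F#.
3 letter names make it a third; at 3 semitones (a half step narrower than major) the quality is minor.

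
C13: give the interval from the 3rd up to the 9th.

minor seventh

The chord tones of C13 (C dominant thirteenth) are C-E-G-Bb-D-A.
That puts E below D.
E up to D is 10 semitones, a half step narrower than a major seventh, so the interval is minor.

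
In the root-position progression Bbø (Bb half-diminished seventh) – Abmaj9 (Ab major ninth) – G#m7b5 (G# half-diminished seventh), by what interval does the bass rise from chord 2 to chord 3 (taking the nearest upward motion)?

augmented seventh

The roots are Ab and G#.
7 letter names make it a seventh; at 12 semitones (a half step wider than major) the quality is augmented.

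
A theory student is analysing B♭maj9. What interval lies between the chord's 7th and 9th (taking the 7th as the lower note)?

B♭maj9 (B♭ major ninth): B♭–D–F–A–C.
7th = A; 9th = C.
3 letter names make it a third; at 3 semitones (a half step narrower than major) the quality is minor.

m3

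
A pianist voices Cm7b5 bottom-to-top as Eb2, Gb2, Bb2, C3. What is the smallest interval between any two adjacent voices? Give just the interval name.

major 2nd

Adjacent intervals: Eb2→Gb2 = minor third; Gb2→Bb2 = major third; Bb2→C3 = major second.
The smallest is Bb2 to C3, a major second (2 semitones).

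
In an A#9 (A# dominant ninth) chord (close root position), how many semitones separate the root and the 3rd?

4

A#9: A#, C##, E#, G#, B#.
A# to C## is a major third: 4 semitones.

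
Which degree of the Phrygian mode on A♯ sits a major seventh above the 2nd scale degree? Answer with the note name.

A#

The scale is A♯ B C♯ D♯ E♯ F♯ G♯.
The 2nd scale degree is B; a major seventh above that is A♯ — scale degree 1.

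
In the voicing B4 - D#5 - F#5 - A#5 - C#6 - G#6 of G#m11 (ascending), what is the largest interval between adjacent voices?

perfect fifth

Adjacent intervals: B4→D#5 = major third; D#5→F#5 = minor third; F#5→A#5 = major third; A#5→C#6 = minor third; C#6→G#6 = perfect fifth.
The largest is C#6 to G#6, a perfect fifth (7 semitones).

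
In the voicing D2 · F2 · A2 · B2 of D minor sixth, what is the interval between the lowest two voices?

m3

Those voices are D2 and F2.
From D to F: 3 semitones over a third = minor.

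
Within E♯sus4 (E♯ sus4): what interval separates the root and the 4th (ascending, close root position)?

perfect fourth

E♯sus4 (E♯ sus4) is spelled E♯, A♯, B♯.
Root = E♯; 4th = A♯.
E♯ up to A♯ spans 4 letter names and 5 semitones — a perfect fourth.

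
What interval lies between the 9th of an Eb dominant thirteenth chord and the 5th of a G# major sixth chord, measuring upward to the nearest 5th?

The 9th of Eb dominant thirteenth is F; the 5th of G# major sixth is D#.
6 letter names make it a sixth; at 10 semitones (a half step wider than major) the quality is augmented.

A6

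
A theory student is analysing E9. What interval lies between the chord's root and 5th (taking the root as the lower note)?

E9 (E dominant ninth) is spelled E–G#–B–D–F#.
So we need the interval from E up to B.
From E to B is 7 semitones, exactly the perfect fifth.

perfect fifth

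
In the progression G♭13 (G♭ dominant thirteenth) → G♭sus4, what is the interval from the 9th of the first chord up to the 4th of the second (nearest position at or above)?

m3

The 9th of G♭13 (G♭ dominant thirteenth) is A♭; the 4th of G♭sus4 is C♭.
3 letter names make it a third; at 3 semitones (a half step narrower than major) the quality is minor.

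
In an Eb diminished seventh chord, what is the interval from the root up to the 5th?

diminished 5th

Eb°7 is spelled Eb–Gb–Bbb–Dbb.
That puts Eb below Bbb.
Eb up to Bbb is 6 semitones, a half step narrower than a perfect fifth, so the interval is diminished.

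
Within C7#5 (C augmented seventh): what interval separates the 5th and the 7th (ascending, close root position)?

diminished third

Caug7 (C augmented seventh) is spelled C–E–G♯–B♭.
5th = G♯; 7th = B♭.
From G♯ to B♭: 2 semitones over a third = diminished.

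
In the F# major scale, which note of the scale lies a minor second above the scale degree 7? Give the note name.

F#

The scale is F# G# A# B C# D# E#.
The scale degree 7 is E#; a minor second above that is F# — scale degree 1.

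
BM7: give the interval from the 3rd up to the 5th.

minor third

The chord tones of BM7 are B D♯ F♯ A♯.
The 3rd is D♯ and the 5th is F♯.
D♯ up to F♯ is 3 semitones, a half step narrower than a major third, so the interval is minor.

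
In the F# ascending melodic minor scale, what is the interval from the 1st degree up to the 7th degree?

major 7th

F# melodic minor: F# G# A B C# D# E#.
That puts F# below E#.
F# up to E# spans 7 letter names and 11 semitones — a major seventh.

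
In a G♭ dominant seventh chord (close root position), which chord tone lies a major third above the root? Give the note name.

Bb

G♭ dominant seventh: G♭ B♭ D♭ F♭.
The root is G♭. A major third above G♭ is B♭.
B♭ is the chord's 3rd.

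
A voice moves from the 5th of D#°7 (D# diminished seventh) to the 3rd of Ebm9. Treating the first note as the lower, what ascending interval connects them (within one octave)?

diminished seventh

The 5th of D#°7 (D# diminished seventh) is A; the 3rd of Ebm9 is Gb.
From A to Gb: 9 semitones over a seventh = diminished.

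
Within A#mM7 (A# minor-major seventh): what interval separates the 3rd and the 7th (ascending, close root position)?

augmented 5th

Spelling the chord: A#, C#, E#, G##.
So we need the interval from C# up to G##.
From C# to G##: 8 semitones over a fifth = augmented.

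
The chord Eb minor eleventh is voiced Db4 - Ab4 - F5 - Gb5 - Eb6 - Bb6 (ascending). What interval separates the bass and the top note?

The outer voices are Db4 and Bb6.
From Db to Bb is 33 semitones, exactly the major 20th.

M20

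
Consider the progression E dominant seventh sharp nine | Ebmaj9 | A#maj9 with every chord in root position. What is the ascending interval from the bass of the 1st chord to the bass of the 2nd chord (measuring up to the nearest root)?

The roots are E and Eb.
E up to Eb is 11 semitones, a half step narrower than a perfect octave, so the interval is diminished.

diminished 8th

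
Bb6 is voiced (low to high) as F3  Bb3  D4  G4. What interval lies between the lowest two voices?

perfect fourth

Those voices are F3 and Bb3.
F up to Bb spans 4 letter names and 5 semitones — a perfect fourth.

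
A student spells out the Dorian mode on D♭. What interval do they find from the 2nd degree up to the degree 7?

Spelling the Dorian mode on D♭: D♭ E♭ F♭ G♭ A♭ B♭ C♭.
The 2nd degree is E♭ and the degree 7 is C♭.
From E♭ to C♭: 8 semitones over a sixth = minor.

minor 6th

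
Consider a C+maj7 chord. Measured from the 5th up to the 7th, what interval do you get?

Spelling the chord: C, E, G#, B.
That puts G# below B.
From G# to B: 3 semitones over a third = minor.

m3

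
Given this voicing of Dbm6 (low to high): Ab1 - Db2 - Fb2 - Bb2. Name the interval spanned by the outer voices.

major ninth

The outer voices are Ab1 and Bb2.
Counting 9 letters and 14 half steps from Ab gives a major ninth.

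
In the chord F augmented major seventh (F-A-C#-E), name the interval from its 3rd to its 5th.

M3

So we need the interval from A up to C#.
From A to C# is 4 semitones, exactly the major third.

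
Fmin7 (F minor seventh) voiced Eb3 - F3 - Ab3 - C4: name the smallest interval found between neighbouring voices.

major 2nd

Adjacent intervals: Eb3→F3 = major second; F3→Ab3 = minor third; Ab3→C4 = major third.
The smallest is Eb3 to F3, a major second (2 semitones).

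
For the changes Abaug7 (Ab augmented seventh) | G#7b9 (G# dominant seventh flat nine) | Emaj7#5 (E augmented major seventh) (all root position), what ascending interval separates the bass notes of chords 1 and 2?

The roots are Ab and G#.
7 letter names make it a seventh; at 12 semitones (a half step wider than major) the quality is augmented.

augmented seventh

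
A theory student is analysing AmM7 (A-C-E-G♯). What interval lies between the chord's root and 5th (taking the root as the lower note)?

That puts A below E.
A up to E spans 5 letter names and 7 semitones — a perfect fifth.

perfect fifth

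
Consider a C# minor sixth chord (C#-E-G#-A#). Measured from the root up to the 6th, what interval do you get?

major 6th

Root = C#; 6th = A#.
From C# to A# is 9 semitones, exactly the major sixth.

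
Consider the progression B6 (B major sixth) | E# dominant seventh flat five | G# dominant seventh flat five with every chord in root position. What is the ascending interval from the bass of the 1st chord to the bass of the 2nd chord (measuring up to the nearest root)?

augmented fourth

The roots are B and E#.
From B to E#: 6 semitones over a fourth = augmented.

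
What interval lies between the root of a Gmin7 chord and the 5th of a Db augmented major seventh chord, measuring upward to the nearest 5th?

major second

Gmin7 has G as its root, and Db augmented major seventh has A as its 5th.
G up to A spans 2 letter names and 2 semitones — a major second.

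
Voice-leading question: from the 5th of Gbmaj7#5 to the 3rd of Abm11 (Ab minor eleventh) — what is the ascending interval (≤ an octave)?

The 5th of Gbmaj7#5 is D; the 3rd of Abm11 (Ab minor eleventh) is Cb.
From D to Cb: 9 semitones over a seventh = diminished.

diminished seventh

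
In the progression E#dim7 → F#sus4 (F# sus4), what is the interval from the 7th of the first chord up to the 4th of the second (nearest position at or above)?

The 7th of E#dim7 is D; the 4th of F#sus4 (F# sus4) is B.
Counting 6 letters and 9 half steps from D gives a major sixth.

major 6th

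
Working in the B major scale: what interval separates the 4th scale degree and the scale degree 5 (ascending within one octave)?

major 2nd

B major: B C# D# E F# G# A#.
So we need the interval from E up to F#.
Counting 2 letters and 2 half steps from E gives a major second.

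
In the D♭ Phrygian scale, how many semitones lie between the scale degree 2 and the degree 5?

6

The scale is D♭ E𝄫 F♭ G♭ A♭ B𝄫 C♭.
E𝄫 up to A♭ is an augmented fourth — 6 semitones.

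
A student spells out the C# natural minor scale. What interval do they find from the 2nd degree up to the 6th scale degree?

Spelling the C# natural minor scale: C# D# E F# G# A B.
The 2nd degree is D# and the 6th scale degree is A.
From D# to A: 6 semitones over a fifth = diminished.

diminished 5th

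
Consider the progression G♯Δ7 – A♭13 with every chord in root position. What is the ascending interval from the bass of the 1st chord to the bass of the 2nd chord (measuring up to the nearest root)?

diminished second

The roots are G♯ and A♭.
2 letter names make it a second; at 0 semitones (a whole step narrower than major) the quality is diminished.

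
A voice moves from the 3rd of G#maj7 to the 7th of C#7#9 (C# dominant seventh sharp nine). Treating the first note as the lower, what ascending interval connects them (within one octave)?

The 3rd of G#maj7 is B#; the 7th of C#7#9 (C# dominant seventh sharp nine) is B.
B# up to B is 11 semitones, a half step narrower than a perfect octave, so the interval is diminished.

d8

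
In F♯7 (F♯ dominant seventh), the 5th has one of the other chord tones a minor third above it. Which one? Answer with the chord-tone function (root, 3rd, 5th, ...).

F♯7 is spelled F♯-A♯-C♯-E.
The 5th is C♯. A minor third above C♯ is E.
E is the chord's 7th.

7th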